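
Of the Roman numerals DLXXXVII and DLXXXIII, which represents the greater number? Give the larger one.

DLXXXVII = 587
DLXXXIII = 583
587 is larger

DLXXXVII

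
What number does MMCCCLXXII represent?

MMCCCLXXII: M=1000, M=1000, C=100, C=100, C=100, L=50, X=10, X=10, I=1, I=1
1000 + 1000 + 100 + 100 + 100 + 50 + 10 + 10 + 1 + 1 = 2372

2372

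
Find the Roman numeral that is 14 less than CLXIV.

CLXIV = 164
164 - 14 = 150

CL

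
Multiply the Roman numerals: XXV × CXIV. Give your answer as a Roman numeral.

XXV = 25
CXIV = 114
25 × 114 = 2850

MMDCCCL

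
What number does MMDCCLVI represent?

MMDCCLVI: M=1000, M=1000, D=500, C=100, C=100, L=50, V=5, I=1
1000 + 1000 + 500 + 100 + 100 + 50 + 5 + 1 = 2756

2756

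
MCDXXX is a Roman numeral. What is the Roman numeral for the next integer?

MCDXXX = 1430, so the next integer is 1430 + 1 = 1431

MCDXXXI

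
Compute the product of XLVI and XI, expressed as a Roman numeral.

XLVI = 46
XI = 11
46 × 11 = 506

DVI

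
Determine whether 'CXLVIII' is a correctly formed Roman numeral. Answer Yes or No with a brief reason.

'CXLVIII': Check the rules: uses only the symbols I, V, X, L, C, D, M; no symbol is repeated more than three times in a row; V, L and D each appear at most once; the only place a smaller symbol precedes a larger one is the allowed subtractive pair XL, the symbol right after such a pair (if any) is smaller than the pair's first symbol, and otherwise the values never increase from left to right. Value: C (100) + XL (40) + V (5) + I (1) + I (1) + I (1) = 148. So it is a valid standard Roman numeral.

Yes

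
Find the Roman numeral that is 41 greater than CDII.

CDII = 402
402 + 41 = 443

CDXLIII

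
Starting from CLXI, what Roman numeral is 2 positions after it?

CLXI = 161
161 + 2 = 163

CLXIII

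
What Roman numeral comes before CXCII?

CXCII = 192, so the previous integer is 192 - 1 = 191

CXCI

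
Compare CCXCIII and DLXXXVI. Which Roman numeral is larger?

CCXCIII = 293
DLXXXVI = 586
586 is larger

DLXXXVI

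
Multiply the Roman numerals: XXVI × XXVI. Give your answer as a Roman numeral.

XXVI = 26
XXVI = 26
26 × 26 = 676

DCLXXVI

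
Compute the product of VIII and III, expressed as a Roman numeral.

VIII = 8
III = 3
8 × 3 = 24

XXIV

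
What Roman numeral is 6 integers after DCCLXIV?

DCCLXIV = 764
764 + 6 = 770

DCCLXX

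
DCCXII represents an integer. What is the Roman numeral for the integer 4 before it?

DCCXII = 712
712 - 4 = 708

DCCVIII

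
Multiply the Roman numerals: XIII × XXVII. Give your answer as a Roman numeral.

XIII = 13
XXVII = 27
13 × 27 = 351

CCCLI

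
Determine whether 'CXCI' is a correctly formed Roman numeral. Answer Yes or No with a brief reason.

'CXCI': Check the rules: uses only the symbols I, V, X, L, C, D, M; no symbol is repeated more than three times in a row; V, L and D each appear at most once; the only place a smaller symbol precedes a larger one is the allowed subtractive pair XC, the symbol right after such a pair (if any) is smaller than the pair's first symbol, and otherwise the values never increase from left to right. Value: C (100) + XC (90) + I (1) = 191. So it is a valid standard Roman numeral.

Yes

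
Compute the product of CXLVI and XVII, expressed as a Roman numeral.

CXLVI = 146
XVII = 17
146 × 17 = 2482

MMCDLXXXII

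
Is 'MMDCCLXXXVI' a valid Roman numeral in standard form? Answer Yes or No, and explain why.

'MMDCCLXXXVI': Check the rules: uses only the symbols I, V, X, L, C, D, M; no symbol is repeated more than three times in a row; V, L and D each appear at most once; no smaller symbol precedes a larger one (values never increase from left to right). Value: M (1000) + M (1000) + D (500) + C (100) + C (100) + L (50) + X (10) + X (10) + X (10) + V (5) + I (1) = 2786. So it is a valid standard Roman numeral.

Yes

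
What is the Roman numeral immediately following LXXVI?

LXXVI = 76, so the next integer is 76 + 1 = 77

LXXVII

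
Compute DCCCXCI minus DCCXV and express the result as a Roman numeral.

DCCCXCI = 891
DCCXV = 715
891 - 715 = 176

CLXXVI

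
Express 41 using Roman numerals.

Convert 41 to Roman numerals:
  41 contains 1×40 (XL)
  1 contains 1×1 (I)

XLI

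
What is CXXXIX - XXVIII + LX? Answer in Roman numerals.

CXXXIX = 139, XXVIII = 28, LX = 60
139 - 28 = 111
111 + 60 = 171

CLXXI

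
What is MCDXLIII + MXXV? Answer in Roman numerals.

MCDXLIII = 1443
MXXV = 1025
1443 + 1025 = 2468

MMCDLXVIII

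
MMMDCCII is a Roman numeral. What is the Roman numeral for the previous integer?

MMMDCCII = 3702, so the previous integer is 3702 - 1 = 3701

MMMDCCI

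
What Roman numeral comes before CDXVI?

CDXVI = 416; previous is 415

CDXV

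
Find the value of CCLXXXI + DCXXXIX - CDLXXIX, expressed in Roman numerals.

CCLXXXI = 281, DCXXXIX = 639, CDLXXIX = 479
281 + 639 = 920
920 - 479 = 441

CDXLI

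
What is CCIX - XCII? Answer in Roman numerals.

CCIX = 209
XCII = 92
209 - 92 = 117

CXVII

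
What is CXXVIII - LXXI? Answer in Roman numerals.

CXXVIII = 128
LXXI = 71
128 - 71 = 57

LVII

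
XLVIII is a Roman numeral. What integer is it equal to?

XLVIII: XL=40, V=5, I=1, I=1, I=1
40 + 5 + 1 + 1 + 1 = 48

48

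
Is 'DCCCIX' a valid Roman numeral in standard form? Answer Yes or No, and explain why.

'DCCCIX': Check the rules: uses only the symbols I, V, X, L, C, D, M; no symbol is repeated more than three times in a row; V, L and D each appear at most once; the only place a smaller symbol precedes a larger one is the allowed subtractive pair IX, the symbol right after such a pair (if any) is smaller than the pair's first symbol, and otherwise the values never increase from left to right. Value: D (500) + C (100) + C (100) + C (100) + IX (9) = 809. So it is a valid standard Roman numeral.

Yes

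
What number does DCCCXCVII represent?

DCCCXCVII: D=500, C=100, C=100, C=100, XC=90, V=5, I=1, I=1
500 + 100 + 100 + 100 + 90 + 5 + 1 + 1 = 897

897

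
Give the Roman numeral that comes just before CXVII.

CXVII = 117, so the previous integer is 117 - 1 = 116

CXVI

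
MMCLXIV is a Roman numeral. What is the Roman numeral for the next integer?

MMCLXIV = 2164, so the next integer is 2164 + 1 = 2165

MMCLXV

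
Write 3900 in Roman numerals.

Convert 3900 to Roman numerals:
  3900 contains 3×1000 (MMM)
  900 contains 1×900 (CM)

MMMCM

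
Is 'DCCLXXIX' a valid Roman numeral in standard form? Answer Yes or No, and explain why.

'DCCLXXIX': Check the rules: uses only the symbols I, V, X, L, C, D, M; no symbol is repeated more than three times in a row; V, L and D each appear at most once; the only place a smaller symbol precedes a larger one is the allowed subtractive pair IX, the symbol right after such a pair (if any) is smaller than the pair's first symbol, and otherwise the values never increase from left to right. Value: D (500) + C (100) + C (100) + L (50) + X (10) + X (10) + IX (9) = 779. So it is a valid standard Roman numeral.

Yes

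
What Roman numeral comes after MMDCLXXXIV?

MMDCLXXXIV = 2684, so the next integer is 2684 + 1 = 2685

MMDCLXXXV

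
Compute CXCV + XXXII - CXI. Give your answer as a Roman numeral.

CXCV = 195, XXXII = 32, CXI = 111
195 + 32 = 227
227 - 111 = 116

CXVI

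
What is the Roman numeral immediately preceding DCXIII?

DCXIII = 613; previous is 612

DCXII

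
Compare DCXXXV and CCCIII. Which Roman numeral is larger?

DCXXXV = 635
CCCIII = 303
635 is larger

DCXXXV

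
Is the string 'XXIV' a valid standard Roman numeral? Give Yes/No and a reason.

'XXIV': Check the rules: uses only the symbols I, V, X, L, C, D, M; no symbol is repeated more than three times in a row; V, L and D each appear at most once; the only place a smaller symbol precedes a larger one is the allowed subtractive pair IV, the symbol right after such a pair (if any) is smaller than the pair's first symbol, and otherwise the values never increase from left to right. Value: X (10) + X (10) + IV (4) = 24. So it is a valid standard Roman numeral.

Yes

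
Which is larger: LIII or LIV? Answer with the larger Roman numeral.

LIII = 53
LIV = 54
54 is larger

LIV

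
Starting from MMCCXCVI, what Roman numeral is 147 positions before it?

MMCCXCVI = 2296
2296 - 147 = 2149

MMCXLIX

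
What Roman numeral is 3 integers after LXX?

LXX = 70
70 + 3 = 73

LXXIII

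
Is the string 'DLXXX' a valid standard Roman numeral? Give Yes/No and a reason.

'DLXXX': Check the rules: uses only the symbols I, V, X, L, C, D, M; no symbol is repeated more than three times in a row; V, L and D each appear at most once; no smaller symbol precedes a larger one (values never increase from left to right). Value: D (500) + L (50) + X (10) + X (10) + X (10) = 580. So it is a valid standard Roman numeral.

Yes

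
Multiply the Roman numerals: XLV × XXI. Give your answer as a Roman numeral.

XLV = 45
XXI = 21
45 × 21 = 945

CMXLV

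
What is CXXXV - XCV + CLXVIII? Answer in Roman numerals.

CXXXV = 135, XCV = 95, CLXVIII = 168
135 - 95 = 40
40 + 168 = 208

CCVIII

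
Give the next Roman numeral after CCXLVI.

CCXLVI = 246; next is 247

CCXLVII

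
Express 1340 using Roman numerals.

Convert 1340 to Roman numerals:
  1340 contains 1×1000 (M)
  340 contains 3×100 (CCC)
  40 contains 1×40 (XL)

MCCCXL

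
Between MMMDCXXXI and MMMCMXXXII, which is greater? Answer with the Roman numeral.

MMMDCXXXI = 3631
MMMCMXXXII = 3932
3932 is larger

MMMCMXXXII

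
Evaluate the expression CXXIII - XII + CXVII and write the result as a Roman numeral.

CXXIII = 123, XII = 12, CXVII = 117
123 - 12 = 111
111 + 117 = 228

CCXXVIII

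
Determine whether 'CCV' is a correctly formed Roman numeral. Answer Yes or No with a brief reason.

'CCV': Check the rules: uses only the symbols I, V, X, L, C, D, M; no symbol is repeated more than three times in a row; V, L and D each appear at most once; no smaller symbol precedes a larger one (values never increase from left to right). Value: C (100) + C (100) + V (5) = 205. So it is a valid standard Roman numeral.

Yes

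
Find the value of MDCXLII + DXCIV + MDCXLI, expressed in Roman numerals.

MDCXLII = 1642, DXCIV = 594, MDCXLI = 1641
1642 + 594 = 2236
2236 + 1641 = 3877

MMMDCCCLXXVII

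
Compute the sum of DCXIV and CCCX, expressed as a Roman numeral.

DCXIV = 614
CCCX = 310
614 + 310 = 924

CMXXIV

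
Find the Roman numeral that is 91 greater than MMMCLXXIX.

MMMCLXXIX = 3179
3179 + 91 = 3270

MMMCCLXX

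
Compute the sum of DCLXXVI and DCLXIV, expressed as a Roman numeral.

DCLXXVI = 676
DCLXIV = 664
676 + 664 = 1340

MCCCXL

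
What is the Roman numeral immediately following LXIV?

LXIV = 64, so the next integer is 64 + 1 = 65

LXV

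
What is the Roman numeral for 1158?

Convert 1158 to Roman numerals:
  1158 contains 1×1000 (M)
  158 contains 1×100 (C)
  58 contains 1×50 (L)
  8 contains 1×5 (V)
  3 contains 3×1 (III)

MCLVIII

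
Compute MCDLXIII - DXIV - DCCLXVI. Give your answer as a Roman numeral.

MCDLXIII = 1463, DXIV = 514, DCCLXVI = 766
1463 - 514 = 949
949 - 766 = 183

CLXXXIII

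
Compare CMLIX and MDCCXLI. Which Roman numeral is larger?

CMLIX = 959
MDCCXLI = 1741
1741 is larger

MDCCXLI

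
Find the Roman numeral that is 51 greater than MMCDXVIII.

MMCDXVIII = 2418
2418 + 51 = 2469

MMCDLXIX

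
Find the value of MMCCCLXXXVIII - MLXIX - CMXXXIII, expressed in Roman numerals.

MMCCCLXXXVIII = 2388, MLXIX = 1069, CMXXXIII = 933
2388 - 1069 = 1319
1319 - 933 = 386

CCCLXXXVI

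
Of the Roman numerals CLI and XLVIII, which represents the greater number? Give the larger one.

CLI = 151
XLVIII = 48
151 is larger

CLI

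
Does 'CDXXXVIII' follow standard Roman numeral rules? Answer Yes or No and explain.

'CDXXXVIII': Check the rules: uses only the symbols I, V, X, L, C, D, M; no symbol is repeated more than three times in a row; V, L and D each appear at most once; the only place a smaller symbol precedes a larger one is the allowed subtractive pair CD, the symbol right after such a pair (if any) is smaller than the pair's first symbol, and otherwise the values never increase from left to right. Value: CD (400) + X (10) + X (10) + X (10) + V (5) + I (1) + I (1) + I (1) = 438. So it is a valid standard Roman numeral.

Yes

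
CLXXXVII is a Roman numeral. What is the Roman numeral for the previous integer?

CLXXXVII = 187, so the previous integer is 187 - 1 = 186

CLXXXVI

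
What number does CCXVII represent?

CCXVII: C=100, C=100, X=10, V=5, I=1, I=1
100 + 100 + 10 + 5 + 1 + 1 = 217

217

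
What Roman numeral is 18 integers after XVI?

XVI = 16
16 + 18 = 34

XXXIV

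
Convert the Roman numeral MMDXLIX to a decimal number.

MMDXLIX: M=1000, M=1000, D=500, XL=40, IX=9
1000 + 1000 + 500 + 40 + 9 = 2549

2549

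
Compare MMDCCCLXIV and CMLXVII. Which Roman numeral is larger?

MMDCCCLXIV = 2864
CMLXVII = 967
2864 is larger

MMDCCCLXIV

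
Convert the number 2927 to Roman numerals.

Convert 2927 to Roman numerals:
  2927 contains 2×1000 (MM)
  927 contains 1×900 (CM)
  27 contains 2×10 (XX)
  7 contains 1×5 (V)
  2 contains 2×1 (II)

MMCMXXVII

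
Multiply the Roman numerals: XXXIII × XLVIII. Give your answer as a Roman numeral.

XXXIII = 33
XLVIII = 48
33 × 48 = 1584

MDLXXXIV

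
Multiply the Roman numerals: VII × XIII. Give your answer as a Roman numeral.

VII = 7
XIII = 13
7 × 13 = 91

XCI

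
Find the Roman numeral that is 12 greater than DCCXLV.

DCCXLV = 745
745 + 12 = 757

DCCLVII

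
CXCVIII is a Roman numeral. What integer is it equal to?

CXCVIII: C=100, XC=90, V=5, I=1, I=1, I=1
100 + 90 + 5 + 1 + 1 + 1 = 198

198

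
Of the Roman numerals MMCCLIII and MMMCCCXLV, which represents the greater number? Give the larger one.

MMCCLIII = 2253
MMMCCCXLV = 3345
3345 is larger

MMMCCCXLV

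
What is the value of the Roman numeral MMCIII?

MMCIII: M=1000, M=1000, C=100, I=1, I=1, I=1
1000 + 1000 + 100 + 1 + 1 + 1 = 2103

2103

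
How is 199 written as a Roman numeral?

Convert 199 to Roman numerals:
  199 contains 1×100 (C)
  99 contains 1×90 (XC)
  9 contains 1×9 (IX)

CXCIX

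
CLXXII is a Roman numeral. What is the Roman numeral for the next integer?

CLXXII = 172; next is 173

CLXXIII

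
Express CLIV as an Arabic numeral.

CLIV: C=100, L=50, IV=4
100 + 50 + 4 = 154

154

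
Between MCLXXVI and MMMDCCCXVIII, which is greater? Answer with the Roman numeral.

MCLXXVI = 1176
MMMDCCCXVIII = 3818
3818 is larger

MMMDCCCXVIII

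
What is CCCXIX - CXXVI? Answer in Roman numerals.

CCCXIX = 319
CXXVI = 126
319 - 126 = 193

CXCIII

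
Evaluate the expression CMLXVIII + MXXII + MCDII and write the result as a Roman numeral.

CMLXVIII = 968, MXXII = 1022, MCDII = 1402
968 + 1022 = 1990
1990 + 1402 = 3392

MMMCCCXCII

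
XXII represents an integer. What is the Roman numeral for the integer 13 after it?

XXII = 22
22 + 13 = 35

XXXV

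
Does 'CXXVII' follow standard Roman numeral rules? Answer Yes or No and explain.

'CXXVII': Check the rules: uses only the symbols I, V, X, L, C, D, M; no symbol is repeated more than three times in a row; V, L and D each appear at most once; no smaller symbol precedes a larger one (values never increase from left to right). Value: C (100) + X (10) + X (10) + V (5) + I (1) + I (1) = 127. So it is a valid standard Roman numeral.

Yes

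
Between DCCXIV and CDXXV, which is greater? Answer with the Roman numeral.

DCCXIV = 714
CDXXV = 425
714 is larger

DCCXIV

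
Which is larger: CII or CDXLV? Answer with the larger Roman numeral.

CII = 102
CDXLV = 445
445 is larger

CDXLV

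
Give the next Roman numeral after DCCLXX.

DCCLXX = 770, so the next integer is 770 + 1 = 771

DCCLXXI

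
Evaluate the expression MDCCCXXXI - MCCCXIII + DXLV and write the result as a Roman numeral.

MDCCCXXXI = 1831, MCCCXIII = 1313, DXLV = 545
1831 - 1313 = 518
518 + 545 = 1063

MLXIII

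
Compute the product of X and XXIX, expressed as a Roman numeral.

X = 10
XXIX = 29
10 × 29 = 290

CCXC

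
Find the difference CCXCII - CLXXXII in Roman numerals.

CCXCII = 292
CLXXXII = 182
292 - 182 = 110

CX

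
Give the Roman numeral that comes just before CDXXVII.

CDXXVII = 427; previous is 426

CDXXVI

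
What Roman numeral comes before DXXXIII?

DXXXIII = 533; previous is 532

DXXXII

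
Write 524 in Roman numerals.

Convert 524 to Roman numerals:
  524 contains 1×500 (D)
  24 contains 2×10 (XX)
  4 contains 1×4 (IV)

DXXIV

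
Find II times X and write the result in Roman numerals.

II = 2
X = 10
2 × 10 = 20

XX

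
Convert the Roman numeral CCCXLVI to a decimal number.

CCCXLVI: C=100, C=100, C=100, XL=40, V=5, I=1
100 + 100 + 100 + 40 + 5 + 1 = 346

346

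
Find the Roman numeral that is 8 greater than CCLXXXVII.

CCLXXXVII = 287
287 + 8 = 295

CCXCV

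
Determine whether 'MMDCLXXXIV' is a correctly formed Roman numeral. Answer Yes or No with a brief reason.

'MMDCLXXXIV': Check the rules: uses only the symbols I, V, X, L, C, D, M; no symbol is repeated more than three times in a row; V, L and D each appear at most once; the only place a smaller symbol precedes a larger one is the allowed subtractive pair IV, the symbol right after such a pair (if any) is smaller than the pair's first symbol, and otherwise the values never increase from left to right. Value: M (1000) + M (1000) + D (500) + C (100) + L (50) + X (10) + X (10) + X (10) + IV (4) = 2684. So it is a valid standard Roman numeral.

Yes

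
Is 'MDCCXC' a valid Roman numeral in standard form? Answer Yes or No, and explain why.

'MDCCXC': Check the rules: uses only the symbols I, V, X, L, C, D, M; no symbol is repeated more than three times in a row; V, L and D each appear at most once; the only place a smaller symbol precedes a larger one is the allowed subtractive pair XC, the symbol right after such a pair (if any) is smaller than the pair's first symbol, and otherwise the values never increase from left to right. Value: M (1000) + D (500) + C (100) + C (100) + XC (90) = 1790. So it is a valid standard Roman numeral.

Yes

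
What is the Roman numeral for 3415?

Convert 3415 to Roman numerals:
  3415 contains 3×1000 (MMM)
  415 contains 1×400 (CD)
  15 contains 1×10 (X)
  5 contains 1×5 (V)

MMMCDXV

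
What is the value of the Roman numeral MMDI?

MMDI: M=1000, M=1000, D=500, I=1
1000 + 1000 + 500 + 1 = 2501

2501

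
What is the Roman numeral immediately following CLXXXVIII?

CLXXXVIII = 188; next is 189

CLXXXIX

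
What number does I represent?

I: I=1

1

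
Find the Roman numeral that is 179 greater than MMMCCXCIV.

MMMCCXCIV = 3294
3294 + 179 = 3473

MMMCDLXXIII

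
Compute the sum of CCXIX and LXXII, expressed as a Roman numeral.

CCXIX = 219
LXXII = 72
219 + 72 = 291

CCXCI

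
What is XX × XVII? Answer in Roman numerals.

XX = 20
XVII = 17
20 × 17 = 340

CCCXL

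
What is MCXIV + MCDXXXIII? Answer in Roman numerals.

MCXIV = 1114
MCDXXXIII = 1433
1114 + 1433 = 2547

MMDXLVII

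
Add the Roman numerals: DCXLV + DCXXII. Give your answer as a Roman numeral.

DCXLV = 645
DCXXII = 622
645 + 622 = 1267

MCCLXVII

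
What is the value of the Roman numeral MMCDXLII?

MMCDXLII: M=1000, M=1000, CD=400, XL=40, I=1, I=1
1000 + 1000 + 400 + 40 + 1 + 1 = 2442

2442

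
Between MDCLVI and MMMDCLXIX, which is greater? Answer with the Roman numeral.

MDCLVI = 1656
MMMDCLXIX = 3669
3669 is larger

MMMDCLXIX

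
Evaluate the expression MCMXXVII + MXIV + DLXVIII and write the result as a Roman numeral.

MCMXXVII = 1927, MXIV = 1014, DLXVIII = 568
1927 + 1014 = 2941
2941 + 568 = 3509

MMMDIX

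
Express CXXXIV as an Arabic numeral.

CXXXIV: C=100, X=10, X=10, X=10, IV=4
100 + 10 + 10 + 10 + 4 = 134

134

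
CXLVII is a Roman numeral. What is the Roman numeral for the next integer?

CXLVII = 147; next is 148

CXLVIII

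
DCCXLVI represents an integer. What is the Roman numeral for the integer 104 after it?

DCCXLVI = 746
746 + 104 = 850

DCCCL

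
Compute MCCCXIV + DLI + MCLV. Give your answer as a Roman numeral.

MCCCXIV = 1314, DLI = 551, MCLV = 1155
1314 + 551 = 1865
1865 + 1155 = 3020

MMMXX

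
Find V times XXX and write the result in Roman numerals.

V = 5
XXX = 30
5 × 30 = 150

CL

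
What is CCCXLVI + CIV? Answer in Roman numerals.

CCCXLVI = 346
CIV = 104
346 + 104 = 450

CDL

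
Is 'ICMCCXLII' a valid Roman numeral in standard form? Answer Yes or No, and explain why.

'ICMCCXLII': Invalid subtractive combination: IC

No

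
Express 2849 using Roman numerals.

Convert 2849 to Roman numerals:
  2849 contains 2×1000 (MM)
  849 contains 1×500 (D)
  349 contains 3×100 (CCC)
  49 contains 1×40 (XL)
  9 contains 1×9 (IX)

MMDCCCXLIX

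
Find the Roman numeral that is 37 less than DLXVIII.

DLXVIII = 568
568 - 37 = 531

DXXXI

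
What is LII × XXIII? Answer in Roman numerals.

LII = 52
XXIII = 23
52 × 23 = 1196

MCXCVI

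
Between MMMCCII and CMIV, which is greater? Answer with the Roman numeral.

MMMCCII = 3202
CMIV = 904
3202 is larger

MMMCCII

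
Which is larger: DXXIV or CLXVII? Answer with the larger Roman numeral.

DXXIV = 524
CLXVII = 167
524 is larger

DXXIV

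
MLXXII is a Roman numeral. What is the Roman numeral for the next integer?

MLXXII = 1072, so the next integer is 1072 + 1 = 1073

MLXXIII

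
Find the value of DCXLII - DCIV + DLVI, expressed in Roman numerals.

DCXLII = 642, DCIV = 604, DLVI = 556
642 - 604 = 38
38 + 556 = 594

DXCIV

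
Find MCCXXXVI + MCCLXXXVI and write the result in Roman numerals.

MCCXXXVI = 1236
MCCLXXXVI = 1286
1236 + 1286 = 2522

MMDXXII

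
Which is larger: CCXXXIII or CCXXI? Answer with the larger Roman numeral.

CCXXXIII = 233
CCXXI = 221
233 is larger

CCXXXIII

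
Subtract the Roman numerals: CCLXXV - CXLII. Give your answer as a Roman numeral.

CCLXXV = 275
CXLII = 142
275 - 142 = 133

CXXXIII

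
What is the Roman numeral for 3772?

Convert 3772 to Roman numerals:
  3772 contains 3×1000 (MMM)
  772 contains 1×500 (D)
  272 contains 2×100 (CC)
  72 contains 1×50 (L)
  22 contains 2×10 (XX)
  2 contains 2×1 (II)

MMMDCCLXXII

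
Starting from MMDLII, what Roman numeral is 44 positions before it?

MMDLII = 2552
2552 - 44 = 2508

MMDVIII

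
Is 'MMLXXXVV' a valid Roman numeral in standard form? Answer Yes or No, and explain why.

'MMLXXXVV': V should not appear more than once

No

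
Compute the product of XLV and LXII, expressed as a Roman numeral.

XLV = 45
LXII = 62
45 × 62 = 2790

MMDCCXC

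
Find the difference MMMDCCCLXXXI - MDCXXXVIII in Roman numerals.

MMMDCCCLXXXI = 3881
MDCXXXVIII = 1638
3881 - 1638 = 2243

MMCCXLIII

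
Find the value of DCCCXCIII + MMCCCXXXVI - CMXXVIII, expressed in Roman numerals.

DCCCXCIII = 893, MMCCCXXXVI = 2336, CMXXVIII = 928
893 + 2336 = 3229
3229 - 928 = 2301

MMCCCI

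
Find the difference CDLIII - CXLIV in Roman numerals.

CDLIII = 453
CXLIV = 144
453 - 144 = 309

CCCIX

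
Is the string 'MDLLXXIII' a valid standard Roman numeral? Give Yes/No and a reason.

'MDLLXXIII': L should not appear more than once

No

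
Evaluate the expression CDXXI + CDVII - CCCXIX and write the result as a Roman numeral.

CDXXI = 421, CDVII = 407, CCCXIX = 319
421 + 407 = 828
828 - 319 = 509

DIX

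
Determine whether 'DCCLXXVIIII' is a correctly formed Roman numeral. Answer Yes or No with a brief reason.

'DCCLXXVIIII': More than 3 consecutive I's

No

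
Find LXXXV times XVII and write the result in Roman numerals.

LXXXV = 85
XVII = 17
85 × 17 = 1445

MCDXLV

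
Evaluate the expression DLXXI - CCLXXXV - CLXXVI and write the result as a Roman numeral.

DLXXI = 571, CCLXXXV = 285, CLXXVI = 176
571 - 285 = 286
286 - 176 = 110

CX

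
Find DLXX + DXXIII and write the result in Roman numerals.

DLXX = 570
DXXIII = 523
570 + 523 = 1093

MXCIII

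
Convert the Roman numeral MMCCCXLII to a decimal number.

MMCCCXLII: M=1000, M=1000, C=100, C=100, C=100, XL=40, I=1, I=1
1000 + 1000 + 100 + 100 + 100 + 40 + 1 + 1 = 2342

2342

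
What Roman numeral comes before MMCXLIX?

MMCXLIX = 2149, so the previous integer is 2149 - 1 = 2148

MMCXLVIII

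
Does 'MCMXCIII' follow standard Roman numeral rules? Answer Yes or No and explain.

'MCMXCIII': Check the rules: uses only the symbols I, V, X, L, C, D, M; no symbol is repeated more than three times in a row; V, L and D each appear at most once; the only places a smaller symbol precedes a larger one are the allowed subtractive pairs CM, XC, the symbol right after such a pair (if any) is smaller than the pair's first symbol, and otherwise the values never increase from left to right. Value: M (1000) + CM (900) + XC (90) + I (1) + I (1) + I (1) = 1993. So it is a valid standard Roman numeral.

Yes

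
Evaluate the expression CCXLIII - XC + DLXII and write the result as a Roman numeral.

CCXLIII = 243, XC = 90, DLXII = 562
243 - 90 = 153
153 + 562 = 715

DCCXV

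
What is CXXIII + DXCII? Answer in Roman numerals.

CXXIII = 123
DXCII = 592
123 + 592 = 715

DCCXV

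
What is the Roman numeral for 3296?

Convert 3296 to Roman numerals:
  3296 contains 3×1000 (MMM)
  296 contains 2×100 (CC)
  96 contains 1×90 (XC)
  6 contains 1×5 (V)
  1 contains 1×1 (I)

MMMCCXCVI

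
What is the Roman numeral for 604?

Convert 604 to Roman numerals:
  604 contains 1×500 (D)
  104 contains 1×100 (C)
  4 contains 1×4 (IV)

DCIV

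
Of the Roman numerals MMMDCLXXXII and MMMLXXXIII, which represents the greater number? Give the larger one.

MMMDCLXXXII = 3682
MMMLXXXIII = 3083
3682 is larger

MMMDCLXXXII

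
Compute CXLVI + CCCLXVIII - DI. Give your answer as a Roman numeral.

CXLVI = 146, CCCLXVIII = 368, DI = 501
146 + 368 = 514
514 - 501 = 13

XIII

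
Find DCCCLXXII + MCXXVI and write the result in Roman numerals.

DCCCLXXII = 872
MCXXVI = 1126
872 + 1126 = 1998

MCMXCVIII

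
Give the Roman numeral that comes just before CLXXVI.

CLXXVI = 176; previous is 175

CLXXV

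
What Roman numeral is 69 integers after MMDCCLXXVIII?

MMDCCLXXVIII = 2778
2778 + 69 = 2847

MMDCCCXLVII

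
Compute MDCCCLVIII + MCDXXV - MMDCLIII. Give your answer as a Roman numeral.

MDCCCLVIII = 1858, MCDXXV = 1425, MMDCLIII = 2653
1858 + 1425 = 3283
3283 - 2653 = 630

DCXXX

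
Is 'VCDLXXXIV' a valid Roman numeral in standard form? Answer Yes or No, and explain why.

'VCDLXXXIV': V should not appear more than once

No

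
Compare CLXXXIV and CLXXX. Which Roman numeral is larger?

CLXXXIV = 184
CLXXX = 180
184 is larger

CLXXXIV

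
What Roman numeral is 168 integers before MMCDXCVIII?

MMCDXCVIII = 2498
2498 - 168 = 2330

MMCCCXXX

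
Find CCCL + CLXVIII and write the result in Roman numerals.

CCCL = 350
CLXVIII = 168
350 + 168 = 518

DXVIII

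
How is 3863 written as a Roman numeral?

Convert 3863 to Roman numerals:
  3863 contains 3×1000 (MMM)
  863 contains 1×500 (D)
  363 contains 3×100 (CCC)
  63 contains 1×50 (L)
  13 contains 1×10 (X)
  3 contains 3×1 (III)

MMMDCCCLXIII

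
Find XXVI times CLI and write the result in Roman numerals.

XXVI = 26
CLI = 151
26 × 151 = 3926

MMMCMXXVI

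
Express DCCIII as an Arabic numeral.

DCCIII: D=500, C=100, C=100, I=1, I=1, I=1
500 + 100 + 100 + 1 + 1 + 1 = 703

703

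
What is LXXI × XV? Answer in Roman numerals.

LXXI = 71
XV = 15
71 × 15 = 1065

MLXV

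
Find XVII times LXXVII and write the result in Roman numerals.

XVII = 17
LXXVII = 77
17 × 77 = 1309

MCCCIX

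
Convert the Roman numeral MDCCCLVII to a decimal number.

MDCCCLVII: M=1000, D=500, C=100, C=100, C=100, L=50, V=5, I=1, I=1
1000 + 500 + 100 + 100 + 100 + 50 + 5 + 1 + 1 = 1857

1857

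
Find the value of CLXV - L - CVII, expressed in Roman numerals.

CLXV = 165, L = 50, CVII = 107
165 - 50 = 115
115 - 107 = 8

VIII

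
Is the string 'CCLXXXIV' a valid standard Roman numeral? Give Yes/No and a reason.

'CCLXXXIV': Check the rules: uses only the symbols I, V, X, L, C, D, M; no symbol is repeated more than three times in a row; V, L and D each appear at most once; the only place a smaller symbol precedes a larger one is the allowed subtractive pair IV, the symbol right after such a pair (if any) is smaller than the pair's first symbol, and otherwise the values never increase from left to right. Value: C (100) + C (100) + L (50) + X (10) + X (10) + X (10) + IV (4) = 284. So it is a valid standard Roman numeral.

Yes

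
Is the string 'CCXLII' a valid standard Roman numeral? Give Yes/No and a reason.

'CCXLII': Check the rules: uses only the symbols I, V, X, L, C, D, M; no symbol is repeated more than three times in a row; V, L and D each appear at most once; the only place a smaller symbol precedes a larger one is the allowed subtractive pair XL, the symbol right after such a pair (if any) is smaller than the pair's first symbol, and otherwise the values never increase from left to right. Value: C (100) + C (100) + XL (40) + I (1) + I (1) = 242. So it is a valid standard Roman numeral.

Yes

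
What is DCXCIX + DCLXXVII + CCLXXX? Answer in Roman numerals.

DCXCIX = 699, DCLXXVII = 677, CCLXXX = 280
699 + 677 = 1376
1376 + 280 = 1656

MDCLVI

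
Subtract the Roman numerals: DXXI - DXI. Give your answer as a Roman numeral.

DXXI = 521
DXI = 511
521 - 511 = 10

X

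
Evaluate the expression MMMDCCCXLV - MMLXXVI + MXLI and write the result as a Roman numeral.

MMMDCCCXLV = 3845, MMLXXVI = 2076, MXLI = 1041
3845 - 2076 = 1769
1769 + 1041 = 2810

MMDCCCX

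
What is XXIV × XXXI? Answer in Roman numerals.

XXIV = 24
XXXI = 31
24 × 31 = 744

DCCXLIV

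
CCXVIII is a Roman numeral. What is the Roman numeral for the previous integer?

CCXVIII = 218, so the previous integer is 218 - 1 = 217

CCXVII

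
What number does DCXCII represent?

DCXCII: D=500, C=100, XC=90, I=1, I=1
500 + 100 + 90 + 1 + 1 = 692

692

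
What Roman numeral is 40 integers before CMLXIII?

CMLXIII = 963
963 - 40 = 923

CMXXIII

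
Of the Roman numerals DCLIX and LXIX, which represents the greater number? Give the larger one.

DCLIX = 659
LXIX = 69
659 is larger

DCLIX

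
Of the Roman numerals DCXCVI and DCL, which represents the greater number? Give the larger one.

DCXCVI = 696
DCL = 650
696 is larger

DCXCVI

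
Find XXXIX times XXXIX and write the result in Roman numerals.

XXXIX = 39
XXXIX = 39
39 × 39 = 1521

MDXXI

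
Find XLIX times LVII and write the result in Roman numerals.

XLIX = 49
LVII = 57
49 × 57 = 2793

MMDCCXCIII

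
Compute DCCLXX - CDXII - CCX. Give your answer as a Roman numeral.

DCCLXX = 770, CDXII = 412, CCX = 210
770 - 412 = 358
358 - 210 = 148

CXLVIII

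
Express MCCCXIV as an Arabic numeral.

MCCCXIV: M=1000, C=100, C=100, C=100, X=10, IV=4
1000 + 100 + 100 + 100 + 10 + 4 = 1314

1314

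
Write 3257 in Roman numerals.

Convert 3257 to Roman numerals:
  3257 contains 3×1000 (MMM)
  257 contains 2×100 (CC)
  57 contains 1×50 (L)
  7 contains 1×5 (V)
  2 contains 2×1 (II)

MMMCCLVII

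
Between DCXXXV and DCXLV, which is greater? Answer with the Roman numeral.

DCXXXV = 635
DCXLV = 645
645 is larger

DCXLV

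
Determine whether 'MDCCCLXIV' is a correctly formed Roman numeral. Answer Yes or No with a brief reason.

'MDCCCLXIV': Check the rules: uses only the symbols I, V, X, L, C, D, M; no symbol is repeated more than three times in a row; V, L and D each appear at most once; the only place a smaller symbol precedes a larger one is the allowed subtractive pair IV, the symbol right after such a pair (if any) is smaller than the pair's first symbol, and otherwise the values never increase from left to right. Value: M (1000) + D (500) + C (100) + C (100) + C (100) + L (50) + X (10) + IV (4) = 1864. So it is a valid standard Roman numeral.

Yes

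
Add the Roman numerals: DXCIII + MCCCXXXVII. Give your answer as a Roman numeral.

DXCIII = 593
MCCCXXXVII = 1337
593 + 1337 = 1930

MCMXXX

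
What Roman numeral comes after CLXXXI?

CLXXXI = 181; next is 182

CLXXXII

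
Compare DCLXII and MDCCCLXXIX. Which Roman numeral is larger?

DCLXII = 662
MDCCCLXXIX = 1879
1879 is larger

MDCCCLXXIX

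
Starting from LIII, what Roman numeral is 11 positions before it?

LIII = 53
53 - 11 = 42

XLII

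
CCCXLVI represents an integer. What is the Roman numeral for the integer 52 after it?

CCCXLVI = 346
346 + 52 = 398

CCCXCVIII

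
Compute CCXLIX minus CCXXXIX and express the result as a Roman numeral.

CCXLIX = 249
CCXXXIX = 239
249 - 239 = 10

X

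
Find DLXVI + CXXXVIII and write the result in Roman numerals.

DLXVI = 566
CXXXVIII = 138
566 + 138 = 704

DCCIV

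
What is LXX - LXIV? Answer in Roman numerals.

LXX = 70
LXIV = 64
70 - 64 = 6

VI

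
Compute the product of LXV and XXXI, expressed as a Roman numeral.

LXV = 65
XXXI = 31
65 × 31 = 2015

MMXV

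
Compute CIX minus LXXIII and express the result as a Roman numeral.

CIX = 109
LXXIII = 73
109 - 73 = 36

XXXVI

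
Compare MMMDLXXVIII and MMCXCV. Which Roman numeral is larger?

MMMDLXXVIII = 3578
MMCXCV = 2195
3578 is larger

MMMDLXXVIII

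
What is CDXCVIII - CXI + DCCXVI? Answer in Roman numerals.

CDXCVIII = 498, CXI = 111, DCCXVI = 716
498 - 111 = 387
387 + 716 = 1103

MCIII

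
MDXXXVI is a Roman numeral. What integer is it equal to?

MDXXXVI: M=1000, D=500, X=10, X=10, X=10, V=5, I=1
1000 + 500 + 10 + 10 + 10 + 5 + 1 = 1536

1536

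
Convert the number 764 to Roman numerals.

Convert 764 to Roman numerals:
  764 contains 1×500 (D)
  264 contains 2×100 (CC)
  64 contains 1×50 (L)
  14 contains 1×10 (X)
  4 contains 1×4 (IV)

DCCLXIV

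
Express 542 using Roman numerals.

Convert 542 to Roman numerals:
  542 contains 1×500 (D)
  42 contains 1×40 (XL)
  2 contains 2×1 (II)

DXLII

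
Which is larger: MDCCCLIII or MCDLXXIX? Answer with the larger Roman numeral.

MDCCCLIII = 1853
MCDLXXIX = 1479
1853 is larger

MDCCCLIII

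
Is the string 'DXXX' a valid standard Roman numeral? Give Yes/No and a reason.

'DXXX': Check the rules: uses only the symbols I, V, X, L, C, D, M; no symbol is repeated more than three times in a row; V, L and D each appear at most once; no smaller symbol precedes a larger one (values never increase from left to right). Value: D (500) + X (10) + X (10) + X (10) = 530. So it is a valid standard Roman numeral.

Yes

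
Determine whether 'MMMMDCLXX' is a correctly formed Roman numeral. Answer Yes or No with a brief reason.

'MMMMDCLXX': More than 3 consecutive M's

No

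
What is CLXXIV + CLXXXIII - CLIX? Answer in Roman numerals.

CLXXIV = 174, CLXXXIII = 183, CLIX = 159
174 + 183 = 357
357 - 159 = 198

CXCVIII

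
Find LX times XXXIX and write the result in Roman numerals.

LX = 60
XXXIX = 39
60 × 39 = 2340

MMCCCXL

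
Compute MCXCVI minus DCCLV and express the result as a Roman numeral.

MCXCVI = 1196
DCCLV = 755
1196 - 755 = 441

CDXLI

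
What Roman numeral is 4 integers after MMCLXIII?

MMCLXIII = 2163
2163 + 4 = 2167

MMCLXVII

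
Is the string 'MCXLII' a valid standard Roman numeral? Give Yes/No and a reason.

'MCXLII': Check the rules: uses only the symbols I, V, X, L, C, D, M; no symbol is repeated more than three times in a row; V, L and D each appear at most once; the only place a smaller symbol precedes a larger one is the allowed subtractive pair XL, the symbol right after such a pair (if any) is smaller than the pair's first symbol, and otherwise the values never increase from left to right. Value: M (1000) + C (100) + XL (40) + I (1) + I (1) = 1142. So it is a valid standard Roman numeral.

Yes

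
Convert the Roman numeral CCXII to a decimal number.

CCXII: C=100, C=100, X=10, I=1, I=1
100 + 100 + 10 + 1 + 1 = 212

212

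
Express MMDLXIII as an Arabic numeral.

MMDLXIII: M=1000, M=1000, D=500, L=50, X=10, I=1, I=1, I=1
1000 + 1000 + 500 + 50 + 10 + 1 + 1 + 1 = 2563

2563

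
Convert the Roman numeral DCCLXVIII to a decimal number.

DCCLXVIII: D=500, C=100, C=100, L=50, X=10, V=5, I=1, I=1, I=1
500 + 100 + 100 + 50 + 10 + 5 + 1 + 1 + 1 = 768

768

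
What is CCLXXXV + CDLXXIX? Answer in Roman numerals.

CCLXXXV = 285
CDLXXIX = 479
285 + 479 = 764

DCCLXIV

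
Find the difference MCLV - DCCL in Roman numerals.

MCLV = 1155
DCCL = 750
1155 - 750 = 405

CDV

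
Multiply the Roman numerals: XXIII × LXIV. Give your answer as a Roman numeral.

XXIII = 23
LXIV = 64
23 × 64 = 1472

MCDLXXII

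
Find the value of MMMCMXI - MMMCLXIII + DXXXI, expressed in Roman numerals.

MMMCMXI = 3911, MMMCLXIII = 3163, DXXXI = 531
3911 - 3163 = 748
748 + 531 = 1279

MCCLXXIX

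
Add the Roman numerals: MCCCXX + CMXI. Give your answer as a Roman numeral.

MCCCXX = 1320
CMXI = 911
1320 + 911 = 2231

MMCCXXXI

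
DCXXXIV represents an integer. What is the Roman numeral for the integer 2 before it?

DCXXXIV = 634
634 - 2 = 632

DCXXXII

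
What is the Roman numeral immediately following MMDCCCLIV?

MMDCCCLIV = 2854; next is 2855

MMDCCCLV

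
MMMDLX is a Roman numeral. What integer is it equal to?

MMMDLX: M=1000, M=1000, M=1000, D=500, L=50, X=10
1000 + 1000 + 1000 + 500 + 50 + 10 = 3560

3560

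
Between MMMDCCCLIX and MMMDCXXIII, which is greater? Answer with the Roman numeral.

MMMDCCCLIX = 3859
MMMDCXXIII = 3623
3859 is larger

MMMDCCCLIX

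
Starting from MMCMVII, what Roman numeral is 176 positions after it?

MMCMVII = 2907
2907 + 176 = 3083

MMMLXXXIII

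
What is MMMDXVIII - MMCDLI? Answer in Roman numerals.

MMMDXVIII = 3518
MMCDLI = 2451
3518 - 2451 = 1067

MLXVII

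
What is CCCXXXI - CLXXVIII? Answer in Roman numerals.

CCCXXXI = 331
CLXXVIII = 178
331 - 178 = 153

CLIII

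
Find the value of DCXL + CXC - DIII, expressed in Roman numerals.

DCXL = 640, CXC = 190, DIII = 503
640 + 190 = 830
830 - 503 = 327

CCCXXVII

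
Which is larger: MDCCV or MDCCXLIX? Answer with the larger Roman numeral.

MDCCV = 1705
MDCCXLIX = 1749
1749 is larger

MDCCXLIX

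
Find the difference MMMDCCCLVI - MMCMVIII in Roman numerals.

MMMDCCCLVI = 3856
MMCMVIII = 2908
3856 - 2908 = 948

CMXLVIII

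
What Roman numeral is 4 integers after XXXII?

XXXII = 32
32 + 4 = 36

XXXVI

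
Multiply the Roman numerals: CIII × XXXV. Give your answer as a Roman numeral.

CIII = 103
XXXV = 35
103 × 35 = 3605

MMMDCV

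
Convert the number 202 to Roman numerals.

Convert 202 to Roman numerals:
  202 contains 2×100 (CC)
  2 contains 2×1 (II)

CCII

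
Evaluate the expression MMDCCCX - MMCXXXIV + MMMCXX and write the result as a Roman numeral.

MMDCCCX = 2810, MMCXXXIV = 2134, MMMCXX = 3120
2810 - 2134 = 676
676 + 3120 = 3796

MMMDCCXCVI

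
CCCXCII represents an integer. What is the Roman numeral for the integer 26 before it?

CCCXCII = 392
392 - 26 = 366

CCCLXVI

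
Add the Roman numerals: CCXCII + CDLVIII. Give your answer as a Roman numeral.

CCXCII = 292
CDLVIII = 458
292 + 458 = 750

DCCL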